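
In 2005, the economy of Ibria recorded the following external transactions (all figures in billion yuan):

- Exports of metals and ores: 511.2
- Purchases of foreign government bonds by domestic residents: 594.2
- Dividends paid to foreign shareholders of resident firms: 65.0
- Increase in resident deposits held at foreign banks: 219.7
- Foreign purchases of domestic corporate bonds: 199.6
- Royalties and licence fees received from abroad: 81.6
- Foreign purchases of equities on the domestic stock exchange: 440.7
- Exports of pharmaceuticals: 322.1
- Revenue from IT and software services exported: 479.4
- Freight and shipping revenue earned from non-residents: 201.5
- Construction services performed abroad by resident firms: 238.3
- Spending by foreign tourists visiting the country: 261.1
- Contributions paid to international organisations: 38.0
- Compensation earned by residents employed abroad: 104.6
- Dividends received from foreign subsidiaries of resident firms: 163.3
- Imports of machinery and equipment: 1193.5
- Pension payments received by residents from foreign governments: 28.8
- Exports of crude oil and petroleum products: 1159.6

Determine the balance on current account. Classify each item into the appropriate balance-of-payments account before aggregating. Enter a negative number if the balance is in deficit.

Goods: 511.2 + 1159.6 - 1193.5 + 322.1 = 799.4
Services: 201.5 + 261.1 + 81.6 + 479.4 + 238.3 = 1261.9
Primary income: 104.6 - 65.0 + 163.3 = 202.9
Secondary income: 28.8 - 38.0 = -9.2
Current account = 799.4 + 1261.9 + 202.9 + (-9.2) = 2255.0
(Excluded from the current account — financial account: purchases of foreign government bonds by domestic residents 594.2, increase in resident deposits held at foreign banks 219.7, foreign purchases of domestic corporate bonds 199.6, foreign purchases of equities on the domestic stock exchange 440.7.)

2255.0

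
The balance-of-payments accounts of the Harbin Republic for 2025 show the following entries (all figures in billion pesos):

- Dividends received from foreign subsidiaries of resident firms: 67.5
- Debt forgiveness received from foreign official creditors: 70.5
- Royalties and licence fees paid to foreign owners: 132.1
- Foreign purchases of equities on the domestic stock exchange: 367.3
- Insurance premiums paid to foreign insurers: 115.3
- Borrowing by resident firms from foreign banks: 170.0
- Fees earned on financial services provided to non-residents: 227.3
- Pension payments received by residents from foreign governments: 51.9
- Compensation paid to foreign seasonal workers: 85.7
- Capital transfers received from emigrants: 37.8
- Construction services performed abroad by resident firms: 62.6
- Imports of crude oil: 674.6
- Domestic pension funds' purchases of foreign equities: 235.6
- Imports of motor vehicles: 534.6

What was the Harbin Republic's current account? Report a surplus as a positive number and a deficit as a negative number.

Goods: -534.6 - 674.6 = -1209.2
Services: -132.1 - 115.3 + 62.6 + 227.3 = 42.5
Primary income: 67.5 - 85.7 = -18.2
Secondary income: 51.9
Current account = (-1209.2) + 42.5 + (-18.2) + 51.9 = -1133.0
(Excluded from the current account — capital account: debt forgiveness received from foreign official creditors 70.5, capital transfers received from emigrants 37.8; financial account: foreign purchases of equities on the domestic stock exchange 367.3, borrowing by resident firms from foreign banks 170.0, domestic pension funds' purchases of foreign equities 235.6.)

-1133.0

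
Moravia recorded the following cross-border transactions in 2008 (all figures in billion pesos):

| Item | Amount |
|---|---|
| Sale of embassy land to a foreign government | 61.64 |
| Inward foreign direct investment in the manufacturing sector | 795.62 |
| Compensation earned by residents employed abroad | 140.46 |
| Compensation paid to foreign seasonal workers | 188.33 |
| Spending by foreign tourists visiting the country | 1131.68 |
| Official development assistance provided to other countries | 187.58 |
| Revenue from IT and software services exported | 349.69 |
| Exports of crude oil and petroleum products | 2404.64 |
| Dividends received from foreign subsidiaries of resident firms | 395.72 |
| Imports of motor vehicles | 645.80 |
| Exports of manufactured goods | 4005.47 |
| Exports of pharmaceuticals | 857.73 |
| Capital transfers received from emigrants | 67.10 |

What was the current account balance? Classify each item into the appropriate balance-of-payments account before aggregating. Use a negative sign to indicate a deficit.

Goods: -645.80 + 857.73 + 2404.64 + 4005.47 = 6622.04
Services: 1131.68 + 349.69 = 1481.37
Primary income: 395.72 + 140.46 - 188.33 = 347.85
Secondary income: -187.58
Current account = 6622.04 + 1481.37 + 347.85 + (-187.58) = 8263.68
(Excluded from the current account — capital account: sale of embassy land to a foreign government 61.64, capital transfers received from emigrants 67.10; financial account: inward foreign direct investment in the manufacturing sector 795.62.)

8263.68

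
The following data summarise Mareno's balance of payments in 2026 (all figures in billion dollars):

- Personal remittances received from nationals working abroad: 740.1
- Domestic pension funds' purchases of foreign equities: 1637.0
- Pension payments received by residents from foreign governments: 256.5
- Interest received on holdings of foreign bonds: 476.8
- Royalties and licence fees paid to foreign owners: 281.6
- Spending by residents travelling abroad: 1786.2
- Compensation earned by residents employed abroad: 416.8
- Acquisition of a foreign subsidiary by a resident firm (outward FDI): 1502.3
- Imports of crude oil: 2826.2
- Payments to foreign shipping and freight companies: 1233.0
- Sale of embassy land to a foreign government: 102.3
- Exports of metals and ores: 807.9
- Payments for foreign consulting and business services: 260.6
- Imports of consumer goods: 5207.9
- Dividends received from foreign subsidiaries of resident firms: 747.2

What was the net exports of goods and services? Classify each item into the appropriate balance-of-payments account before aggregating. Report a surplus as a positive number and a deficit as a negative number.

-10787.6

Goods: -2826.2 - 5207.9 + 807.9 = -7226.2
Services: -281.6 - 260.6 - 1786.2 - 1233.0 = -3561.4
Trade balance = -7226.2 + (-3561.4) = -10787.6
(Excluded from the trade balance — secondary income: personal remittances received from nationals working abroad 740.1, pension payments received by residents from foreign governments 256.5; financial account: domestic pension funds' purchases of foreign equities 1637.0, acquisition of a foreign subsidiary by a resident firm (outward FDI) 1502.3; primary income: interest received on holdings of foreign bonds 476.8, compensation earned by residents employed abroad 416.8, dividends received from foreign subsidiaries of resident firms 747.2; capital account: sale of embassy land to a foreign government 102.3.)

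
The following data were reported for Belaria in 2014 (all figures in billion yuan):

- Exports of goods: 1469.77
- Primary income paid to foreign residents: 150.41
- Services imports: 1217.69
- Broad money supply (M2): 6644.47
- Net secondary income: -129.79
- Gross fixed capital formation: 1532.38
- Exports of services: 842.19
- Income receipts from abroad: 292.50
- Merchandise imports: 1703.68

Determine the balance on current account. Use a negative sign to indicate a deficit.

-597.11

Goods balance = 1469.77 - 1703.68 = -233.91
Services balance = 842.19 - 1217.69 = -375.50
Trade balance (goods + services) = -233.91 + (-375.50) = -609.41
Net primary income = 292.50 - 150.41 = 142.09
Net secondary income = -129.79
Current account = -609.41 + 142.09 + (-129.79) = -597.11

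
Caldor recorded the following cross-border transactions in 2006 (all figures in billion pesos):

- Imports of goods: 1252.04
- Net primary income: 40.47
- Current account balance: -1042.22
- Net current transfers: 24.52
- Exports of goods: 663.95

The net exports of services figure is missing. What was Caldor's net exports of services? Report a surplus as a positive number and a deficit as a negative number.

-519.12

Current account = goods balance + services balance + net primary income + net secondary income
Sum of the known components = -523.10
Net exports of services = CA - (known components) = -1042.22 - (-523.10) = -519.12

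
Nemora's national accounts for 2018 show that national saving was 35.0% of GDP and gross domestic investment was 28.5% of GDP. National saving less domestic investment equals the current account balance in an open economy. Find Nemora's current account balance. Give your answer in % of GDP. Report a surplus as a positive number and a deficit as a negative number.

6.5

S - I = CA (net lending to the rest of the world).
CA = S - I = 35.0 - 28.5 = 6.5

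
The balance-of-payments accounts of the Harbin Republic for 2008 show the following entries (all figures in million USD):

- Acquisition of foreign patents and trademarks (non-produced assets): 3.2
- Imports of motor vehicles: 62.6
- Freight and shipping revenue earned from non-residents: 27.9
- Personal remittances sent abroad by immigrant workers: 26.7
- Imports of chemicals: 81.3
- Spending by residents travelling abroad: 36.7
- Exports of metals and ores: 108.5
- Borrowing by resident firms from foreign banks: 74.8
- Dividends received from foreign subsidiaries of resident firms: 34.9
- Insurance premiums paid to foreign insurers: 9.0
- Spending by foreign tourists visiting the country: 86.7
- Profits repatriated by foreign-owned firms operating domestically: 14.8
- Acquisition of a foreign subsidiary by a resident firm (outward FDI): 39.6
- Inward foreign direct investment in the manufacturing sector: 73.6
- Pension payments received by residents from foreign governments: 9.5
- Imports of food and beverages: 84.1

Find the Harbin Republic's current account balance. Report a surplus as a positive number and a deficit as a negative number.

-47.7

Goods: -62.6 - 81.3 - 84.1 + 108.5 = -119.5
Services: -9.0 - 36.7 + 86.7 + 27.9 = 68.9
Primary income: -14.8 + 34.9 = 20.1
Secondary income: -26.7 + 9.5 = -17.2
Current account = (-119.5) + 68.9 + 20.1 + (-17.2) = -47.7
(Excluded from the current account — capital account: acquisition of foreign patents and trademarks (non-produced assets) 3.2; financial account: borrowing by resident firms from foreign banks 74.8, acquisition of a foreign subsidiary by a resident firm (outward FDI) 39.6, inward foreign direct investment in the manufacturing sector 73.6.)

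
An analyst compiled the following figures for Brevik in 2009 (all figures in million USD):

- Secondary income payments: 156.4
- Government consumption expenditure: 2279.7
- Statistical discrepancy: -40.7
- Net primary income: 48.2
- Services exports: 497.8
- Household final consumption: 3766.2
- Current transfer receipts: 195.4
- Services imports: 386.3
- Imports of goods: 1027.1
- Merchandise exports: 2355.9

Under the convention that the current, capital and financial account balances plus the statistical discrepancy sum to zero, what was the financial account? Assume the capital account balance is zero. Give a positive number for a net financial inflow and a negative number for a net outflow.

Goods balance = 2355.9 - 1027.1 = 1328.8
Services balance = 497.8 - 386.3 = 111.5
Trade balance (goods + services) = 1328.8 + 111.5 = 1440.3
Net primary income = 48.2
Net secondary income = 195.4 - 156.4 = 39.0
Current account = 1440.3 + 48.2 + 39.0 = 1527.5
Financial account = -(1527.5 + (-40.7)) = -1486.8

-1486.8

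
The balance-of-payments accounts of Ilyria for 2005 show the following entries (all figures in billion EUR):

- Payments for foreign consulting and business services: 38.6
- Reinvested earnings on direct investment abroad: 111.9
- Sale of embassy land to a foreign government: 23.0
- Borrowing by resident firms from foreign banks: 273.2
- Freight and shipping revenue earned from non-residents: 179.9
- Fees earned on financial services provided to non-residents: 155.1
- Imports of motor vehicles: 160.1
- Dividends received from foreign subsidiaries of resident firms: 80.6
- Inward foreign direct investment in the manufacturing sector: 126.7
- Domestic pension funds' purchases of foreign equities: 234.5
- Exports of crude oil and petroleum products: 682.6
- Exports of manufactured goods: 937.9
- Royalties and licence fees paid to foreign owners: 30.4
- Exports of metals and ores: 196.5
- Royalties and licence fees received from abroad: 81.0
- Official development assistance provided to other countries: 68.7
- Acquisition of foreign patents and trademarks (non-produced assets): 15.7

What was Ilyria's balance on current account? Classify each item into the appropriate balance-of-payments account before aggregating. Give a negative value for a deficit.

2127.7

Goods: 937.9 - 160.1 + 682.6 + 196.5 = 1656.9
Services: -38.6 + 179.9 + 81.0 + 155.1 - 30.4 = 347.0
Primary income: 80.6 + 111.9 = 192.5
Secondary income: -68.7
Current account = 1656.9 + 347.0 + 192.5 + (-68.7) = 2127.7
(Excluded from the current account — capital account: sale of embassy land to a foreign government 23.0, acquisition of foreign patents and trademarks (non-produced assets) 15.7; financial account: borrowing by resident firms from foreign banks 273.2, inward foreign direct investment in the manufacturing sector 126.7, domestic pension funds' purchases of foreign equities 234.5.)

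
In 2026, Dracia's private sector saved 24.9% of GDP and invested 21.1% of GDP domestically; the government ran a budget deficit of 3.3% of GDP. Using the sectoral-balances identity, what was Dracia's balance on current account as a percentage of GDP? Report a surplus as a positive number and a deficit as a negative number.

By the sectoral-balances identity, CA = (S_private - I) + (T - G).
Private balance = 24.9 - 21.1 = 3.8
Government balance (T - G) = -3.3
CA = 3.8 + (-3.3) = 0.5

0.5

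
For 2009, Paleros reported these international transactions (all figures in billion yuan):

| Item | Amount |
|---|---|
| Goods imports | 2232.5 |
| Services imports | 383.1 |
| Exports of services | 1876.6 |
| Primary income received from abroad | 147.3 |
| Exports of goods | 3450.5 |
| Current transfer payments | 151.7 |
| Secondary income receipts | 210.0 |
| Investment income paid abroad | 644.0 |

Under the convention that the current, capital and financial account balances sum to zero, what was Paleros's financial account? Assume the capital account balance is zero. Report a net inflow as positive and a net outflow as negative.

-2273.1

Goods balance = 3450.5 - 2232.5 = 1218.0
Services balance = 1876.6 - 383.1 = 1493.5
Trade balance (goods + services) = 1218.0 + 1493.5 = 2711.5
Net primary income = 147.3 - 644.0 = -496.7
Net secondary income = 210.0 - 151.7 = 58.3
Current account = 2711.5 + (-496.7) + 58.3 = 2273.1
Financial account = -(2273.1) = -2273.1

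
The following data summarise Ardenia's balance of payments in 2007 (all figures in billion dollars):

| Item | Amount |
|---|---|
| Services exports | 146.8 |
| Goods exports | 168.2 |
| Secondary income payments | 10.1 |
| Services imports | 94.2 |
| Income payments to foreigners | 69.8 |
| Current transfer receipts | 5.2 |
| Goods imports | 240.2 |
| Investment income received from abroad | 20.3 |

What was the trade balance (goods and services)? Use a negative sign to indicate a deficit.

Goods balance = 168.2 - 240.2 = -72.0
Services balance = 146.8 - 94.2 = 52.6
Trade balance (goods + services) = -72.0 + 52.6 = -19.4

-19.4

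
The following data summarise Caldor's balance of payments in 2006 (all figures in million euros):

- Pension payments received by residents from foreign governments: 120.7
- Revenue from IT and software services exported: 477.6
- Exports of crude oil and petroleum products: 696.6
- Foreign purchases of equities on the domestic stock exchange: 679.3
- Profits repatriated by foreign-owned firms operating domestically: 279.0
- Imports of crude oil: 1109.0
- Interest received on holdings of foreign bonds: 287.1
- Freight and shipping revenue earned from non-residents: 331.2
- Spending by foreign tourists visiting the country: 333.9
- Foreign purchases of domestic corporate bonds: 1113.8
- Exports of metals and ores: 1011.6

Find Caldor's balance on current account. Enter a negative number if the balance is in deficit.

1870.7

Goods: 1011.6 - 1109.0 + 696.6 = 599.2
Services: 331.2 + 333.9 + 477.6 = 1142.7
Primary income: -279.0 + 287.1 = 8.1
Secondary income: 120.7
Current account = 599.2 + 1142.7 + 8.1 + 120.7 = 1870.7
(Excluded from the current account — financial account: foreign purchases of equities on the domestic stock exchange 679.3, foreign purchases of domestic corporate bonds 1113.8.)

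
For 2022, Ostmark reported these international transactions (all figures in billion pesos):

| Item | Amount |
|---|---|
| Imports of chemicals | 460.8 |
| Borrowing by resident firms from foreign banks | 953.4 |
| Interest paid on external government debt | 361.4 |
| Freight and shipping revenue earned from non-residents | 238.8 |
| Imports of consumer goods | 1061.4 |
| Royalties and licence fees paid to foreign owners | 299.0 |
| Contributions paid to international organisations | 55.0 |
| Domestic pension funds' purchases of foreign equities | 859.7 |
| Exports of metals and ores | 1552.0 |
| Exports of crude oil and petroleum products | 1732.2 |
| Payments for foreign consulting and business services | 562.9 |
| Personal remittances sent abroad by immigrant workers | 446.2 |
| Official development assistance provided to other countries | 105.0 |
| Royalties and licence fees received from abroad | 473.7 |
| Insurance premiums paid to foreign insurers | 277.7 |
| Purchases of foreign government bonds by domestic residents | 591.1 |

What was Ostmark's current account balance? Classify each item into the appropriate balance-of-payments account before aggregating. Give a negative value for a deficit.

367.3

Goods: -1061.4 + 1732.2 + 1552.0 - 460.8 = 1762.0
Services: -277.7 - 562.9 + 238.8 - 299.0 + 473.7 = -427.1
Primary income: -361.4
Secondary income: -105.0 - 55.0 - 446.2 = -606.2
Current account = 1762.0 + (-427.1) + (-361.4) + (-606.2) = 367.3
(Excluded from the current account — financial account: borrowing by resident firms from foreign banks 953.4, domestic pension funds' purchases of foreign equities 859.7, purchases of foreign government bonds by domestic residents 591.1.)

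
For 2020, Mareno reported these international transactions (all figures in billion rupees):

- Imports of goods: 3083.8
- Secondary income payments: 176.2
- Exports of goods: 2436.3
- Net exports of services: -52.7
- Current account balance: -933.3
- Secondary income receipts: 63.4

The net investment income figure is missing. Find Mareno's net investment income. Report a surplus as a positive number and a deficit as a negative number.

-120.3

Current account = goods balance + services balance + net primary income + net secondary income
Sum of the known components = -813.0
Net investment income = CA - (known components) = -933.3 - (-813.0) = -120.3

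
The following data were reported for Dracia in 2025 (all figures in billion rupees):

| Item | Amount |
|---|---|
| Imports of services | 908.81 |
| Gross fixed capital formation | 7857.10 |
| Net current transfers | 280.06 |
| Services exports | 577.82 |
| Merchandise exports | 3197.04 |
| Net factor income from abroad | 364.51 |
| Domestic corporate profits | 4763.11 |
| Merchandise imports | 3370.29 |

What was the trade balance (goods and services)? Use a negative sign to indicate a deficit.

Goods balance = 3197.04 - 3370.29 = -173.25
Services balance = 577.82 - 908.81 = -330.99
Trade balance (goods + services) = -173.25 + (-330.99) = -504.24

-504.24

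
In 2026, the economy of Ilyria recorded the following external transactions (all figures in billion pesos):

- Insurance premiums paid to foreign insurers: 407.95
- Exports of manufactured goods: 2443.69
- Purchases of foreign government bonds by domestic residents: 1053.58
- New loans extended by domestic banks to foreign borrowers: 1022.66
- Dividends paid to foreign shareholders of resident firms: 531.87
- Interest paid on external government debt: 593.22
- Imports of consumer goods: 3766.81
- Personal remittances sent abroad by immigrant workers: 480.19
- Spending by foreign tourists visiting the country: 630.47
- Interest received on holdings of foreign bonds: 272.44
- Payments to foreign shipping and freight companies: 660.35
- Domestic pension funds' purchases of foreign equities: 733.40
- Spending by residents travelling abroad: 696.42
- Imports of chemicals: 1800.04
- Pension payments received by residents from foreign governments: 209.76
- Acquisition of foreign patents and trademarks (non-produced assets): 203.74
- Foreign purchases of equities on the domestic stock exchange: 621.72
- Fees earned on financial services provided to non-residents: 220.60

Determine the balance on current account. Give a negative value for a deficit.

-5159.89

Goods: -3766.81 - 1800.04 + 2443.69 = -3123.16
Services: -660.35 + 630.47 - 696.42 + 220.60 - 407.95 = -913.65
Primary income: 272.44 - 593.22 - 531.87 = -852.65
Secondary income: 209.76 - 480.19 = -270.43
Current account = (-3123.16) + (-913.65) + (-852.65) + (-270.43) = -5159.89
(Excluded from the current account — financial account: purchases of foreign government bonds by domestic residents 1053.58, new loans extended by domestic banks to foreign borrowers 1022.66, domestic pension funds' purchases of foreign equities 733.40, foreign purchases of equities on the domestic stock exchange 621.72; capital account: acquisition of foreign patents and trademarks (non-produced assets) 203.74.)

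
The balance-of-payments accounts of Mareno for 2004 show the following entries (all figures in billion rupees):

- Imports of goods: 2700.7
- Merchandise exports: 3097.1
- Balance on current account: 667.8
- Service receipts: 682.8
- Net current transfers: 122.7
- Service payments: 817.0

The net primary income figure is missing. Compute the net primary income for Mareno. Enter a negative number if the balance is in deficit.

282.9

Current account = goods balance + services balance + net primary income + net secondary income
Sum of the known components = 384.9
Net primary income = CA - (known components) = 667.8 - 384.9 = 282.9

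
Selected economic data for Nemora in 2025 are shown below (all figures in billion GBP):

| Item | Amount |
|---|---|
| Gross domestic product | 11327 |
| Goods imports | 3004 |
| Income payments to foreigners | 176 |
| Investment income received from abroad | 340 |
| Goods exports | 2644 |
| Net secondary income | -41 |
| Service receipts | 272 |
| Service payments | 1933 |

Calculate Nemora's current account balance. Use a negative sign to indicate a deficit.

-1898

Goods balance = 2644 - 3004 = -360
Services balance = 272 - 1933 = -1661
Trade balance (goods + services) = -360 + (-1661) = -2021
Net primary income = 340 - 176 = 164
Net secondary income = -41
Current account = -2021 + 164 + (-41) = -1898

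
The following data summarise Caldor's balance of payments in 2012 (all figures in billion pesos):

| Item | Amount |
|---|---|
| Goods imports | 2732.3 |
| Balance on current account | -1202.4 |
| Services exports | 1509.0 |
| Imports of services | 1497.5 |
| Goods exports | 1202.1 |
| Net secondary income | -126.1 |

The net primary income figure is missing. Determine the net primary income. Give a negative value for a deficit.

442.4

Current account = goods balance + services balance + net primary income + net secondary income
Sum of the known components = -1644.8
Net primary income = CA - (known components) = -1202.4 - (-1644.8) = 442.4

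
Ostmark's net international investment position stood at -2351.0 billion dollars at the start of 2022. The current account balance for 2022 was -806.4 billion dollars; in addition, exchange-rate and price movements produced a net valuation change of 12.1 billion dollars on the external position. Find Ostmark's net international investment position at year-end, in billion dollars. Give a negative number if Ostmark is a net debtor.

Change in NIIP = current account + net valuation change = -806.4 + 12.1 = -794.3
End-of-year NIIP = -2351.0 + (-794.3) = -3145.3

-3145.3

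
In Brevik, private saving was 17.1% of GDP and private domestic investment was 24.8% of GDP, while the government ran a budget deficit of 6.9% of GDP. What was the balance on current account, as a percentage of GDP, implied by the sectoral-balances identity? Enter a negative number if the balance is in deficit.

-14.6

By the sectoral-balances identity, CA = (S_private - I) + (T - G).
Private balance = 17.1 - 24.8 = -7.7
Government balance (T - G) = -6.9
CA = -7.7 + (-6.9) = -14.6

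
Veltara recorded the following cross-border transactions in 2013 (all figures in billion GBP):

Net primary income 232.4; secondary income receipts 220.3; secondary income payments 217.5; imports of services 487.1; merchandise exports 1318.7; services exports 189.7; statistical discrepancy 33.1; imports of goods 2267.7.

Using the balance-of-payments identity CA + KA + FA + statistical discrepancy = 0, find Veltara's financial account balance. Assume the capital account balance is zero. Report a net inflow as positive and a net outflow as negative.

Goods balance = 1318.7 - 2267.7 = -949.0
Services balance = 189.7 - 487.1 = -297.4
Trade balance (goods + services) = -949.0 + (-297.4) = -1246.4
Net primary income = 232.4
Net secondary income = 220.3 - 217.5 = 2.8
Current account = -1246.4 + 232.4 + 2.8 = -1011.2
Financial account = -(-1011.2 + 33.1) = 978.1

978.1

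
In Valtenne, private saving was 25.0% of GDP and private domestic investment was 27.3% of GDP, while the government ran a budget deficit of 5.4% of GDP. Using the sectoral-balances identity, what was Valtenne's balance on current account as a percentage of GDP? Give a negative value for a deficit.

By the sectoral-balances identity, CA = (S_private - I) + (T - G).
Private balance = 25.0 - 27.3 = -2.3
Government balance (T - G) = -5.4
CA = -2.3 + (-5.4) = -7.7

-7.7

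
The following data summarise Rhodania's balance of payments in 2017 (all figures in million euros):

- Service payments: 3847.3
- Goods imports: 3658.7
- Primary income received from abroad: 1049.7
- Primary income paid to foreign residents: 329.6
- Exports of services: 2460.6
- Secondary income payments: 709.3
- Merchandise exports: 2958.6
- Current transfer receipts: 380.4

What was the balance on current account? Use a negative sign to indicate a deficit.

Goods balance = 2958.6 - 3658.7 = -700.1
Services balance = 2460.6 - 3847.3 = -1386.7
Trade balance (goods + services) = -700.1 + (-1386.7) = -2086.8
Net primary income = 1049.7 - 329.6 = 720.1
Net secondary income = 380.4 - 709.3 = -328.9
Current account = -2086.8 + 720.1 + (-328.9) = -1695.6

-1695.6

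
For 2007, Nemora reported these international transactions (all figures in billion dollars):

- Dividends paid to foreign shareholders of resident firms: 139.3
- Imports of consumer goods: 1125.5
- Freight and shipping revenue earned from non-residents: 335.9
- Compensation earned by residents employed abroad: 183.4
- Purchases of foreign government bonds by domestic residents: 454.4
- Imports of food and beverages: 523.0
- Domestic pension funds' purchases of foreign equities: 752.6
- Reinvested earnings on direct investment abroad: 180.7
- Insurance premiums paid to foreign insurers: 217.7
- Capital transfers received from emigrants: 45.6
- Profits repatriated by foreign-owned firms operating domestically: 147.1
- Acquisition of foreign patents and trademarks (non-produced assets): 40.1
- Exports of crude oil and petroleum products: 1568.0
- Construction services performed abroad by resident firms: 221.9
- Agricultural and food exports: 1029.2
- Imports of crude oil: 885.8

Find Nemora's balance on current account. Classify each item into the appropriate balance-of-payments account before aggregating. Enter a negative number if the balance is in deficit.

Goods: -885.8 - 523.0 - 1125.5 + 1029.2 + 1568.0 = 62.9
Services: 221.9 + 335.9 - 217.7 = 340.1
Primary income: -139.3 - 147.1 + 180.7 + 183.4 = 77.7
Current account = 62.9 + 340.1 + 77.7 = 480.7
(Excluded from the current account — financial account: purchases of foreign government bonds by domestic residents 454.4, domestic pension funds' purchases of foreign equities 752.6; capital account: capital transfers received from emigrants 45.6, acquisition of foreign patents and trademarks (non-produced assets) 40.1.)

480.7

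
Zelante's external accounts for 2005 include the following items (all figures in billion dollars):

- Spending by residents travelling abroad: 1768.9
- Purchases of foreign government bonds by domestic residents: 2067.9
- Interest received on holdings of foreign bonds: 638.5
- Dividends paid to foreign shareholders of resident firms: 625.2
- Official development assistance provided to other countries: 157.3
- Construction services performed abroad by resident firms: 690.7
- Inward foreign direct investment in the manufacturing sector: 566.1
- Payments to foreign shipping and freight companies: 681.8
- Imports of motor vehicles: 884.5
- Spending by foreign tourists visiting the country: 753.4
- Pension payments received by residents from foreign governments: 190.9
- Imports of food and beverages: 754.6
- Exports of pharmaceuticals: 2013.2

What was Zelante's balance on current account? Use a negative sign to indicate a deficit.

-585.6

Goods: 2013.2 - 754.6 - 884.5 = 374.1
Services: 690.7 - 1768.9 + 753.4 - 681.8 = -1006.6
Primary income: -625.2 + 638.5 = 13.3
Secondary income: -157.3 + 190.9 = 33.6
Current account = 374.1 + (-1006.6) + 13.3 + 33.6 = -585.6
(Excluded from the current account — financial account: purchases of foreign government bonds by domestic residents 2067.9, inward foreign direct investment in the manufacturing sector 566.1.)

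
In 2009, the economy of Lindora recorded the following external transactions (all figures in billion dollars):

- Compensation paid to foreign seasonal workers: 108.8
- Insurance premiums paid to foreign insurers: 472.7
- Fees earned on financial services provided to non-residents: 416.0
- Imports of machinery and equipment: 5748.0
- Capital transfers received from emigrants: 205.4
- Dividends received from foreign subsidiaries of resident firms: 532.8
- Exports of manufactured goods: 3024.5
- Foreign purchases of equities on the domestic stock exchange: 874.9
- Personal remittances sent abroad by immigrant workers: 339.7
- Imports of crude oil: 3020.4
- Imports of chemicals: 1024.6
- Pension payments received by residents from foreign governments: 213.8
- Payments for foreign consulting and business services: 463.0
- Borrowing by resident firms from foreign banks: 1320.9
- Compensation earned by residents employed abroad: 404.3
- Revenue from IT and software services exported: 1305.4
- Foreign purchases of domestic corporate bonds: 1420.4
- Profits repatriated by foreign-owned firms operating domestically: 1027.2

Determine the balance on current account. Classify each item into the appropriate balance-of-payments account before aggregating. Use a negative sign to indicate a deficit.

-6307.6

Goods: -5748.0 - 1024.6 + 3024.5 - 3020.4 = -6768.5
Services: -463.0 + 1305.4 - 472.7 + 416.0 = 785.7
Primary income: 532.8 - 108.8 - 1027.2 + 404.3 = -198.9
Secondary income: 213.8 - 339.7 = -125.9
Current account = (-6768.5) + 785.7 + (-198.9) + (-125.9) = -6307.6
(Excluded from the current account — capital account: capital transfers received from emigrants 205.4; financial account: foreign purchases of equities on the domestic stock exchange 874.9, borrowing by resident firms from foreign banks 1320.9, foreign purchases of domestic corporate bonds 1420.4.)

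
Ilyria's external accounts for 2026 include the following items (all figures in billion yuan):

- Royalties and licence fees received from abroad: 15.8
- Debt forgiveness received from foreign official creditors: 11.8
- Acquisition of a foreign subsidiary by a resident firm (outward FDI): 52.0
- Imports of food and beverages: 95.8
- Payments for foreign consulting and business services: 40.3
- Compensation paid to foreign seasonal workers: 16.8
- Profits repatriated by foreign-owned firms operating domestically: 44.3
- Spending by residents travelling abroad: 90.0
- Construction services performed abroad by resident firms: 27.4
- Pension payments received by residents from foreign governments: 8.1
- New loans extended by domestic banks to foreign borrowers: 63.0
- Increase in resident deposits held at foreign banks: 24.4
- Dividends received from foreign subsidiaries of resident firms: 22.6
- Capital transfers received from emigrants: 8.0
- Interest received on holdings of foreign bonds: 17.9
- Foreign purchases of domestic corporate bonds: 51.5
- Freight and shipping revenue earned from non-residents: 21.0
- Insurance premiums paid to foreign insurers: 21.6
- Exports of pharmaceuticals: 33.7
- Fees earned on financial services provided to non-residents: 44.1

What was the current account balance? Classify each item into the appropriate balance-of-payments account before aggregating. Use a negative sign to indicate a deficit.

-118.2

Goods: 33.7 - 95.8 = -62.1
Services: 21.0 - 90.0 - 40.3 + 15.8 + 44.1 - 21.6 + 27.4 = -43.6
Primary income: 22.6 + 17.9 - 16.8 - 44.3 = -20.6
Secondary income: 8.1
Current account = (-62.1) + (-43.6) + (-20.6) + 8.1 = -118.2
(Excluded from the current account — capital account: debt forgiveness received from foreign official creditors 11.8, capital transfers received from emigrants 8.0; financial account: acquisition of a foreign subsidiary by a resident firm (outward FDI) 52.0, new loans extended by domestic banks to foreign borrowers 63.0, increase in resident deposits held at foreign banks 24.4, foreign purchases of domestic corporate bonds 51.5.)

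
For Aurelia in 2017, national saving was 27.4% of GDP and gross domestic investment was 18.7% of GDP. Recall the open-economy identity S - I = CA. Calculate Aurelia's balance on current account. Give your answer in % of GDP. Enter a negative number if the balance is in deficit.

CA = S - I = 27.4 - 18.7 = 8.7

8.7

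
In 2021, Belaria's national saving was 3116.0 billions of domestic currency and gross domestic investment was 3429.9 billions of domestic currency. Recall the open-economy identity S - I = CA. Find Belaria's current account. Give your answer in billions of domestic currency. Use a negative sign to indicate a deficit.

-313.9

S - I = CA (net lending to the rest of the world).
CA = S - I = 3116.0 - 3429.9 = -313.9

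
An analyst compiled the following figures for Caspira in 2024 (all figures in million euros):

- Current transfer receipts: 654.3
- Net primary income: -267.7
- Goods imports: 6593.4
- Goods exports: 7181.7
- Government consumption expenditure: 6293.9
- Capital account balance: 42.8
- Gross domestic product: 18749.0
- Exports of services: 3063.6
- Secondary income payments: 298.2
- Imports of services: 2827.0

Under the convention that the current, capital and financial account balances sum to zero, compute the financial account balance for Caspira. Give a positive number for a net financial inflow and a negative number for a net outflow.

-956.1

Goods balance = 7181.7 - 6593.4 = 588.3
Services balance = 3063.6 - 2827.0 = 236.6
Trade balance (goods + services) = 588.3 + 236.6 = 824.9
Net primary income = -267.7
Net secondary income = 654.3 - 298.2 = 356.1
Current account = 824.9 + (-267.7) + 356.1 = 913.3
Financial account = -(913.3 + 42.8) = -956.1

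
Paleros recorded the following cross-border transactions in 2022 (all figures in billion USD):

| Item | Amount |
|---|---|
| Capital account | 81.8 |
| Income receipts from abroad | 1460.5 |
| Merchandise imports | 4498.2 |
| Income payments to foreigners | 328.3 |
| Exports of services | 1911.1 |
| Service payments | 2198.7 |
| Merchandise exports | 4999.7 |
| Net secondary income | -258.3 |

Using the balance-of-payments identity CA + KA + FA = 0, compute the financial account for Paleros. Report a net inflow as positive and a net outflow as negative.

Goods balance = 4999.7 - 4498.2 = 501.5
Services balance = 1911.1 - 2198.7 = -287.6
Trade balance (goods + services) = 501.5 + (-287.6) = 213.9
Net primary income = 1460.5 - 328.3 = 1132.2
Net secondary income = -258.3
Current account = 213.9 + 1132.2 + (-258.3) = 1087.8
Financial account = -(1087.8 + 81.8) = -1169.6

-1169.6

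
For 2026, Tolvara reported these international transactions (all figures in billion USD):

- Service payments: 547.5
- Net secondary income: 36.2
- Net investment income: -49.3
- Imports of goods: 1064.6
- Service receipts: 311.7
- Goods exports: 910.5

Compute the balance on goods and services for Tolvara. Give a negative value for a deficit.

Goods balance = 910.5 - 1064.6 = -154.1
Services balance = 311.7 - 547.5 = -235.8
Trade balance (goods + services) = -154.1 + (-235.8) = -389.9

-389.9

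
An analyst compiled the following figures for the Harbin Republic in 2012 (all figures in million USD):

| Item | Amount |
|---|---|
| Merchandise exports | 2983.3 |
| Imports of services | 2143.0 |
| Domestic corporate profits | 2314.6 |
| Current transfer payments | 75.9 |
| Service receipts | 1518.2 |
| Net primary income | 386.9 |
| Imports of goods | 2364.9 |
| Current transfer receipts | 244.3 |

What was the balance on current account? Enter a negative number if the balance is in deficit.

Goods balance = 2983.3 - 2364.9 = 618.4
Services balance = 1518.2 - 2143.0 = -624.8
Trade balance (goods + services) = 618.4 + (-624.8) = -6.4
Net primary income = 386.9
Net secondary income = 244.3 - 75.9 = 168.4
Current account = -6.4 + 386.9 + 168.4 = 548.9

548.9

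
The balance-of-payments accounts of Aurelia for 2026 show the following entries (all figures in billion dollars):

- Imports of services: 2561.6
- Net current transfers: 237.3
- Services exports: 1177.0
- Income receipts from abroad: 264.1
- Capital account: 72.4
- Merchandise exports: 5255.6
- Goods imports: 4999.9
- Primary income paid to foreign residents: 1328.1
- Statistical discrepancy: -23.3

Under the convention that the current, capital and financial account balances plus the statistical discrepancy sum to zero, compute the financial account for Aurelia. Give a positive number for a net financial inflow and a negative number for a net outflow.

Goods balance = 5255.6 - 4999.9 = 255.7
Services balance = 1177.0 - 2561.6 = -1384.6
Trade balance (goods + services) = 255.7 + (-1384.6) = -1128.9
Net primary income = 264.1 - 1328.1 = -1064.0
Net secondary income = 237.3
Current account = -1128.9 + (-1064.0) + 237.3 = -1955.6
Financial account = -(-1955.6 + 72.4 + (-23.3)) = 1906.5

1906.5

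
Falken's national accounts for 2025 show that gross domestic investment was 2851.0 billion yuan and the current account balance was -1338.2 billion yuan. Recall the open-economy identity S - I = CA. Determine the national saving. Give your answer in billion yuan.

1512.8

S - I = CA (net lending to the rest of the world).
S = I + CA = 2851.0 + (-1338.2) = 1512.8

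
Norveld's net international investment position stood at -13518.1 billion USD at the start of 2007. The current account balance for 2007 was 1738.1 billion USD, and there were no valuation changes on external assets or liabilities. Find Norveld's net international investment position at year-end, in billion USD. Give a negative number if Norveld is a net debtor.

-11780.0

With no valuation effects, change in NIIP = current account = 1738.1
End-of-year NIIP = -13518.1 + 1738.1 = -11780.0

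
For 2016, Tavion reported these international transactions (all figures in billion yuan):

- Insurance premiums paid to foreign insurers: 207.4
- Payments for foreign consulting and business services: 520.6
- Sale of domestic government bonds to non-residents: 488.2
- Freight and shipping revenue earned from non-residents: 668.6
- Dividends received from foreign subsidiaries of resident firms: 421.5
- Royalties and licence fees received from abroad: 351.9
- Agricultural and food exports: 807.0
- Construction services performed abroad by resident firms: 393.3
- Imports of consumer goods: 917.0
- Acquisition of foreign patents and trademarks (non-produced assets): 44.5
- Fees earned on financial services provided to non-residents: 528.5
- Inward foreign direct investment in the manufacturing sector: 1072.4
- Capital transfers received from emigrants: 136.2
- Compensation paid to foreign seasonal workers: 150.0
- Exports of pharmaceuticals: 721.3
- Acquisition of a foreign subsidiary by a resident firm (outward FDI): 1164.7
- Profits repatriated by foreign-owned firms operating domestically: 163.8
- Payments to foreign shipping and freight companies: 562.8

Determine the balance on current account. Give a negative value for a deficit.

1370.5

Goods: 721.3 - 917.0 + 807.0 = 611.3
Services: -520.6 - 207.4 + 393.3 - 562.8 + 668.6 + 351.9 + 528.5 = 651.5
Primary income: -163.8 + 421.5 - 150.0 = 107.7
Current account = 611.3 + 651.5 + 107.7 = 1370.5
(Excluded from the current account — financial account: sale of domestic government bonds to non-residents 488.2, inward foreign direct investment in the manufacturing sector 1072.4, acquisition of a foreign subsidiary by a resident firm (outward FDI) 1164.7; capital account: acquisition of foreign patents and trademarks (non-produced assets) 44.5, capital transfers received from emigrants 136.2.)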